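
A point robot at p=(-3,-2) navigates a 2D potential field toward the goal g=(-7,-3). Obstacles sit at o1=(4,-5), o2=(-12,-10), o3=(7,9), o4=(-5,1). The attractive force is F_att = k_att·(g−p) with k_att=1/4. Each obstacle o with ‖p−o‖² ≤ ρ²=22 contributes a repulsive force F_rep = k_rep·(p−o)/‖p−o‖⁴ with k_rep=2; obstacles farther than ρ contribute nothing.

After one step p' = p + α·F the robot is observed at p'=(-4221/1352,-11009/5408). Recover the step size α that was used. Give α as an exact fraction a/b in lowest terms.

F_att = 1/4·(g−p) = 1/4·(-4,-1) = (-1.0000,-0.2500)
o1: d²=58 > ρ²=22 → inactive
o2: d²=145 > ρ²=22 → inactive
o3: d²=221 > ρ²=22 → inactive
o4: d²=13 ≤ ρ²=22; F_rep = 2·(2,-3)/13² = (0.0237,-0.0355)
F = F_att + ΣF_rep = (-0.9763,-0.2855)
Δp = p'−p = (-0.1220,-0.0357); α = Δx/Fx = (-165/1352) / (-165/169) = 1/8
check: Δy/Fy = (-193/5408) / (-193/676) = 1/8 ✓

α = 1/8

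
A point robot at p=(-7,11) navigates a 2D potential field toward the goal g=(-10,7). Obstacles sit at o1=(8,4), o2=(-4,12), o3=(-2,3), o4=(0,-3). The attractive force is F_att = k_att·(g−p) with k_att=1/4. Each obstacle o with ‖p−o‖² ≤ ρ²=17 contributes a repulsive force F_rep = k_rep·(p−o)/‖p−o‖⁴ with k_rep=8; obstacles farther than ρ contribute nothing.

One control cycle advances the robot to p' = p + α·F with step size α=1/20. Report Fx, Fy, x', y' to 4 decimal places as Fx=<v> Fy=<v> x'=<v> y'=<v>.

Fx=-0.9900 Fy=-1.0800 x'=-7.0495 y'=10.9460

F_att = 1/4·(g−p) = 1/4·(-3,-4) = (-0.7500,-1.0000)
o1: d²=274 > ρ²=17 → inactive
o2: d²=10 ≤ ρ²=17; F_rep = 8·(-3,-1)/10² = (-0.2400,-0.0800)
o3: d²=89 > ρ²=17 → inactive
o4: d²=245 > ρ²=17 → inactive
F = F_att + ΣF_rep = (-0.9900,-1.0800)
p' = p + 1/20·F = (-7.0495,10.9460)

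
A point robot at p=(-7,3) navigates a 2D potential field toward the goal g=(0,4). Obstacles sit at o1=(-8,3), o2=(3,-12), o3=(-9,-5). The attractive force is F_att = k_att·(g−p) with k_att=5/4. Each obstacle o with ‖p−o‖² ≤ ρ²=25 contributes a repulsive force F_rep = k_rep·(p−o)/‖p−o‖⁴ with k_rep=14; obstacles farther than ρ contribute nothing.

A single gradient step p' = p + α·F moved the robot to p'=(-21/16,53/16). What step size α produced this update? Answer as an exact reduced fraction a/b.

α = 1/4

F_att = 5/4·(g−p) = 5/4·(7,1) = (8.7500,1.2500)
o1: d²=1 ≤ ρ²=25; F_rep = 14·(1,0)/1² = (14.0000,0.0000)
o2: d²=325 > ρ²=25 → inactive
o3: d²=68 > ρ²=25 → inactive
F = F_att + ΣF_rep = (22.7500,1.2500)
Δp = p'−p = (5.6875,0.3125); α = Δx/Fx = (91/16) / (91/4) = 1/4
check: Δy/Fy = (5/16) / (5/4) = 1/4 ✓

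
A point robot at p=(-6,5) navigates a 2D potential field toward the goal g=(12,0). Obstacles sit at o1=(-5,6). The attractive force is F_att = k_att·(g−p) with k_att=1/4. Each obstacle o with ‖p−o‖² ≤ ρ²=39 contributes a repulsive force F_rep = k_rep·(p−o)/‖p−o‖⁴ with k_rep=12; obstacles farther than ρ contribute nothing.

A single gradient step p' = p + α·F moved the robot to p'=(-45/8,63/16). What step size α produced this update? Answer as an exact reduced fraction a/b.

F_att = 1/4·(g−p) = 1/4·(18,-5) = (4.5000,-1.2500)
o1: d²=2 ≤ ρ²=39; F_rep = 12·(-1,-1)/2² = (-3.0000,-3.0000)
F = F_att + ΣF_rep = (1.5000,-4.2500)
Δp = p'−p = (0.3750,-1.0625); α = Δx/Fx = (3/8) / (3/2) = 1/4
check: Δy/Fy = (-17/16) / (-17/4) = 1/4 ✓

α = 1/4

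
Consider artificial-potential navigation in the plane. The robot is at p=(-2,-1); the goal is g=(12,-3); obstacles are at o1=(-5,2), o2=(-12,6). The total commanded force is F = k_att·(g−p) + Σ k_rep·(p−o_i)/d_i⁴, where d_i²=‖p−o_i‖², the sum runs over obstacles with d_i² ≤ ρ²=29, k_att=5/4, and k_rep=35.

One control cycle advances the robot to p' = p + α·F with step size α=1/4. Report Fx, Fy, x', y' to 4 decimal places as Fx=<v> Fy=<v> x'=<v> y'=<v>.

F_att = 5/4·(g−p) = 5/4·(14,-2) = (17.5000,-2.5000)
o1: d²=18 ≤ ρ²=29; F_rep = 35·(3,-3)/18² = (0.3241,-0.3241)
o2: d²=149 > ρ²=29 → inactive
F = F_att + ΣF_rep = (17.8241,-2.8241)
p' = p + 1/4·F = (2.4560,-1.7060)

Fx=17.8241 Fy=-2.8241 x'=2.4560 y'=-1.7060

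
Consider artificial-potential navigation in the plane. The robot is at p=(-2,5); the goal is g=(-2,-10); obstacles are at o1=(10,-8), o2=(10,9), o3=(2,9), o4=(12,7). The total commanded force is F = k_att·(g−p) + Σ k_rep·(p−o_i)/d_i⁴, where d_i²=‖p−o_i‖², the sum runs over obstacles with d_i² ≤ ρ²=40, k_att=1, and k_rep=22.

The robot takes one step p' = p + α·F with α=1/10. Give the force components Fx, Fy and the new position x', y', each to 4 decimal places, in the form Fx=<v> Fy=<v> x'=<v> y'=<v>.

F_att = 1·(g−p) = 1·(0,-15) = (0.0000,-15.0000)
o1: d²=313 > ρ²=40 → inactive
o2: d²=160 > ρ²=40 → inactive
o3: d²=32 ≤ ρ²=40; F_rep = 22·(-4,-4)/32² = (-0.0859,-0.0859)
o4: d²=200 > ρ²=40 → inactive
F = F_att + ΣF_rep = (-0.0859,-15.0859)
p' = p + 1/10·F = (-2.0086,3.4914)

Fx=-0.0859 Fy=-15.0859 x'=-2.0086 y'=3.4914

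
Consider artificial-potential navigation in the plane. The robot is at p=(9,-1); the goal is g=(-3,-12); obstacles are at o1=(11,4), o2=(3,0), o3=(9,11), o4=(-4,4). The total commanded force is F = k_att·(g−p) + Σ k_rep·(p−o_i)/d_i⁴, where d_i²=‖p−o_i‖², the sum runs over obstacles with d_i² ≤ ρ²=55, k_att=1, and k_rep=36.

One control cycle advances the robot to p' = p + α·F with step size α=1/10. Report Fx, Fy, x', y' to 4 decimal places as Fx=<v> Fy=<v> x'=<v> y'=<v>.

F_att = 1·(g−p) = 1·(-12,-11) = (-12.0000,-11.0000)
o1: d²=29 ≤ ρ²=55; F_rep = 36·(-2,-5)/29² = (-0.0856,-0.2140)
o2: d²=37 ≤ ρ²=55; F_rep = 36·(6,-1)/37² = (0.1578,-0.0263)
o3: d²=144 > ρ²=55 → inactive
o4: d²=194 > ρ²=55 → inactive
F = F_att + ΣF_rep = (-11.9278,-11.2403)
p' = p + 1/10·F = (7.8072,-2.1240)

Fx=-11.9278 Fy=-11.2403 x'=7.8072 y'=-2.1240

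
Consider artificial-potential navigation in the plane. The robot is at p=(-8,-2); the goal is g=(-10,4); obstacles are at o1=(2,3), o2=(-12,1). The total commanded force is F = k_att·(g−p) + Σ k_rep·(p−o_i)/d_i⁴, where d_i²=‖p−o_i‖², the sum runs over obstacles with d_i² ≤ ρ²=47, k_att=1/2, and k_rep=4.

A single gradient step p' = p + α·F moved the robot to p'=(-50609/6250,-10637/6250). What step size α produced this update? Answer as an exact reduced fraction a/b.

α = 1/10

F_att = 1/2·(g−p) = 1/2·(-2,6) = (-1.0000,3.0000)
o1: d²=125 > ρ²=47 → inactive
o2: d²=25 ≤ ρ²=47; F_rep = 4·(4,-3)/25² = (0.0256,-0.0192)
F = F_att + ΣF_rep = (-0.9744,2.9808)
Δp = p'−p = (-0.0974,0.2981); α = Δx/Fx = (-609/6250) / (-609/625) = 1/10
check: Δy/Fy = (1863/6250) / (1863/625) = 1/10 ✓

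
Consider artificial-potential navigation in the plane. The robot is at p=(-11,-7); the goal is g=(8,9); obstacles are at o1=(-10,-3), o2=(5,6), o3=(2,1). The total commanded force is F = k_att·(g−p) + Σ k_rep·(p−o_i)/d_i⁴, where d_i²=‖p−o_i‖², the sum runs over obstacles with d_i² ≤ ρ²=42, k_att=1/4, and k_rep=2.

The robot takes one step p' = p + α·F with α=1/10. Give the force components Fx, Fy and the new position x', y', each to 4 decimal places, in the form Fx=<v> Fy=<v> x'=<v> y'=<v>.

F_att = 1/4·(g−p) = 1/4·(19,16) = (4.7500,4.0000)
o1: d²=17 ≤ ρ²=42; F_rep = 2·(-1,-4)/17² = (-0.0069,-0.0277)
o2: d²=425 > ρ²=42 → inactive
o3: d²=233 > ρ²=42 → inactive
F = F_att + ΣF_rep = (4.7431,3.9723)
p' = p + 1/10·F = (-10.5257,-6.6028)

Fx=4.7431 Fy=3.9723 x'=-10.5257 y'=-6.6028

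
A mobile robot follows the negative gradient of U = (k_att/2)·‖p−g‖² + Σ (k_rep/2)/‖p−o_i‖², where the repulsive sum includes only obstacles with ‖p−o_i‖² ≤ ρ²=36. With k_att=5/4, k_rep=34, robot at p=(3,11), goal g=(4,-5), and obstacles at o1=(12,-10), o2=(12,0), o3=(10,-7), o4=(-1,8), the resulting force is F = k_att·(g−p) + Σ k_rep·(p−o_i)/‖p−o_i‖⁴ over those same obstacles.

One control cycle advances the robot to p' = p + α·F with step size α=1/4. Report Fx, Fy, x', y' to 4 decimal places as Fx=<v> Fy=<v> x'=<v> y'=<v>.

Fx=1.4676 Fy=-19.8368 x'=3.3669 y'=6.0408

F_att = 5/4·(g−p) = 5/4·(1,-16) = (1.2500,-20.0000)
o1: d²=522 > ρ²=36 → inactive
o2: d²=202 > ρ²=36 → inactive
o3: d²=373 > ρ²=36 → inactive
o4: d²=25 ≤ ρ²=36; F_rep = 34·(4,3)/25² = (0.2176,0.1632)
F = F_att + ΣF_rep = (1.4676,-19.8368)
p' = p + 1/4·F = (3.3669,6.0408)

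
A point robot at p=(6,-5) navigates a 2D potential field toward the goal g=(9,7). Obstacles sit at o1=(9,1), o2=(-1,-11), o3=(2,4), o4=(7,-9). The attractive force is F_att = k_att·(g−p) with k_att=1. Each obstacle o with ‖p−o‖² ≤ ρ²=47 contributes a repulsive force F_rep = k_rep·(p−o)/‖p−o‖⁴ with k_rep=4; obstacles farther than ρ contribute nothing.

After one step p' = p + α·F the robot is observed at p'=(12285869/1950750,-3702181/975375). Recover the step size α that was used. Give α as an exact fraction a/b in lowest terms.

F_att = 1·(g−p) = 1·(3,12) = (3.0000,12.0000)
o1: d²=45 ≤ ρ²=47; F_rep = 4·(-3,-6)/45² = (-0.0059,-0.0119)
o2: d²=85 > ρ²=47 → inactive
o3: d²=97 > ρ²=47 → inactive
o4: d²=17 ≤ ρ²=47; F_rep = 4·(-1,4)/17² = (-0.0138,0.0554)
F = F_att + ΣF_rep = (2.9802,12.0435)
Δp = p'−p = (0.2980,1.2044); α = Δx/Fx = (581369/1950750) / (581369/195075) = 1/10
check: Δy/Fy = (1174694/975375) / (2349388/195075) = 1/10 ✓

α = 1/10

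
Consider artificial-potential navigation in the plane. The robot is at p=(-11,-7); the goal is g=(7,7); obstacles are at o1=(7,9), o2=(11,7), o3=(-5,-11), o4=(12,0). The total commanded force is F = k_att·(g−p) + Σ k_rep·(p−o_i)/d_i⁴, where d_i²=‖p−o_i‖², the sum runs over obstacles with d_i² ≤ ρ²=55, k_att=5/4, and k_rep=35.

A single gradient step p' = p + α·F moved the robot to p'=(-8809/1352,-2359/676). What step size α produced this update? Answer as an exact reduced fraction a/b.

F_att = 5/4·(g−p) = 5/4·(18,14) = (22.5000,17.5000)
o1: d²=580 > ρ²=55 → inactive
o2: d²=680 > ρ²=55 → inactive
o3: d²=52 ≤ ρ²=55; F_rep = 35·(-6,4)/52² = (-0.0777,0.0518)
o4: d²=578 > ρ²=55 → inactive
F = F_att + ΣF_rep = (22.4223,17.5518)
Δp = p'−p = (4.4845,3.5104); α = Δx/Fx = (6063/1352) / (30315/1352) = 1/5
check: Δy/Fy = (2373/676) / (11865/676) = 1/5 ✓

α = 1/5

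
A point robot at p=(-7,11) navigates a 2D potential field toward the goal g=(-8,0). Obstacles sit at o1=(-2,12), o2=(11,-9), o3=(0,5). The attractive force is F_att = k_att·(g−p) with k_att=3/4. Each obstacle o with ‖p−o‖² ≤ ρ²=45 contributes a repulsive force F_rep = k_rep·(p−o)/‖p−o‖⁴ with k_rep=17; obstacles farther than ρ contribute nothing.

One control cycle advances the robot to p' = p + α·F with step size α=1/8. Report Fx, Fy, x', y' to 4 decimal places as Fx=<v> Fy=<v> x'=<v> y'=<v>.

Fx=-0.8757 Fy=-8.2751 x'=-7.1095 y'=9.9656

F_att = 3/4·(g−p) = 3/4·(-1,-11) = (-0.7500,-8.2500)
o1: d²=26 ≤ ρ²=45; F_rep = 17·(-5,-1)/26² = (-0.1257,-0.0251)
o2: d²=724 > ρ²=45 → inactive
o3: d²=85 > ρ²=45 → inactive
F = F_att + ΣF_rep = (-0.8757,-8.2751)
p' = p + 1/8·F = (-7.1095,9.9656)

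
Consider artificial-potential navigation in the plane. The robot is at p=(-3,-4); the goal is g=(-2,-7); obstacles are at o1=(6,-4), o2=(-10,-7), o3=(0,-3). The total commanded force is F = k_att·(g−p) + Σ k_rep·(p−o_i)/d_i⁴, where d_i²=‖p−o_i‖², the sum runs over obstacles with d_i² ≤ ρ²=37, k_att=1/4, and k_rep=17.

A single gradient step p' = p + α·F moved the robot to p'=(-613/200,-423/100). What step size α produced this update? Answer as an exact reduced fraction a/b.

α = 1/4

F_att = 1/4·(g−p) = 1/4·(1,-3) = (0.2500,-0.7500)
o1: d²=81 > ρ²=37 → inactive
o2: d²=58 > ρ²=37 → inactive
o3: d²=10 ≤ ρ²=37; F_rep = 17·(-3,-1)/10² = (-0.5100,-0.1700)
F = F_att + ΣF_rep = (-0.2600,-0.9200)
Δp = p'−p = (-0.0650,-0.2300); α = Δx/Fx = (-13/200) / (-13/50) = 1/4
check: Δy/Fy = (-23/100) / (-23/25) = 1/4 ✓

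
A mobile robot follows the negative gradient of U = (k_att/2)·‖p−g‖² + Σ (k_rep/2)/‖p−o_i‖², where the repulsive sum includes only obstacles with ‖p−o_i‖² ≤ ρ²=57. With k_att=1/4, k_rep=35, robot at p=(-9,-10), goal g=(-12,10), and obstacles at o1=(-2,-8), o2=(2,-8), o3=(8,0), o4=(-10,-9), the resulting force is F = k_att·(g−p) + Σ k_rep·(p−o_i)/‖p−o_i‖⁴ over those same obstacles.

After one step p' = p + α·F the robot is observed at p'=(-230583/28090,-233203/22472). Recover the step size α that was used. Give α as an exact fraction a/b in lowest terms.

F_att = 1/4·(g−p) = 1/4·(-3,20) = (-0.7500,5.0000)
o1: d²=53 ≤ ρ²=57; F_rep = 35·(-7,-2)/53² = (-0.0872,-0.0249)
o2: d²=125 > ρ²=57 → inactive
o3: d²=389 > ρ²=57 → inactive
o4: d²=2 ≤ ρ²=57; F_rep = 35·(1,-1)/2² = (8.7500,-8.7500)
F = F_att + ΣF_rep = (7.9128,-3.7749)
Δp = p'−p = (0.7913,-0.3775); α = Δx/Fx = (22227/28090) / (22227/2809) = 1/10
check: Δy/Fy = (-8483/22472) / (-42415/11236) = 1/10 ✓

α = 1/10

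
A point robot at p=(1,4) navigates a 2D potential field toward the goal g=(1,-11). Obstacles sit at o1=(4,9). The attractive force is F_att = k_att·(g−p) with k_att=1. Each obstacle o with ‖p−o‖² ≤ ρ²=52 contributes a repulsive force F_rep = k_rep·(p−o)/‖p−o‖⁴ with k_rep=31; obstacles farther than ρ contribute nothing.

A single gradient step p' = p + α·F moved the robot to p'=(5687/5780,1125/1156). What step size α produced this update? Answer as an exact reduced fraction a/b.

α = 1/5

F_att = 1·(g−p) = 1·(0,-15) = (0.0000,-15.0000)
o1: d²=34 ≤ ρ²=52; F_rep = 31·(-3,-5)/34² = (-0.0804,-0.1341)
F = F_att + ΣF_rep = (-0.0804,-15.1341)
Δp = p'−p = (-0.0161,-3.0268); α = Δx/Fx = (-93/5780) / (-93/1156) = 1/5
check: Δy/Fy = (-3499/1156) / (-17495/1156) = 1/5 ✓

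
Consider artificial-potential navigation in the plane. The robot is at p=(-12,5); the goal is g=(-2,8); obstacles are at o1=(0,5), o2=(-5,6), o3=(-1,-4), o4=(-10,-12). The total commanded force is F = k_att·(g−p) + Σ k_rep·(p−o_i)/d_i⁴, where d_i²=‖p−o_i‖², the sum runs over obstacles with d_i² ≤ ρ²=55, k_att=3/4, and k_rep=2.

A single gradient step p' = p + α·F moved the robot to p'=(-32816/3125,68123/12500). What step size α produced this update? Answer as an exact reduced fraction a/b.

F_att = 3/4·(g−p) = 3/4·(10,3) = (7.5000,2.2500)
o1: d²=144 > ρ²=55 → inactive
o2: d²=50 ≤ ρ²=55; F_rep = 2·(-7,-1)/50² = (-0.0056,-0.0008)
o3: d²=202 > ρ²=55 → inactive
o4: d²=293 > ρ²=55 → inactive
F = F_att + ΣF_rep = (7.4944,2.2492)
Δp = p'−p = (1.4989,0.4498); α = Δx/Fx = (4684/3125) / (4684/625) = 1/5
check: Δy/Fy = (5623/12500) / (5623/2500) = 1/5 ✓

α = 1/5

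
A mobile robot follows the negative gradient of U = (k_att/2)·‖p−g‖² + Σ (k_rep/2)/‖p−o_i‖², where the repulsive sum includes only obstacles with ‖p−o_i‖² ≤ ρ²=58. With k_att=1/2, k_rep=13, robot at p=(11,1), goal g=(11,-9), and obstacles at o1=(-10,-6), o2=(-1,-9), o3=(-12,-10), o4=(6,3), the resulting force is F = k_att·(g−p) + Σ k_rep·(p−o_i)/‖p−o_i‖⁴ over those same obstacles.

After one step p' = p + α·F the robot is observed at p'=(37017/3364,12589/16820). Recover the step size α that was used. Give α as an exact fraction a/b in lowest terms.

α = 1/20

F_att = 1/2·(g−p) = 1/2·(0,-10) = (0.0000,-5.0000)
o1: d²=490 > ρ²=58 → inactive
o2: d²=244 > ρ²=58 → inactive
o3: d²=650 > ρ²=58 → inactive
o4: d²=29 ≤ ρ²=58; F_rep = 13·(5,-2)/29² = (0.0773,-0.0309)
F = F_att + ΣF_rep = (0.0773,-5.0309)
Δp = p'−p = (0.0039,-0.2515); α = Δx/Fx = (13/3364) / (65/841) = 1/20
check: Δy/Fy = (-4231/16820) / (-4231/841) = 1/20 ✓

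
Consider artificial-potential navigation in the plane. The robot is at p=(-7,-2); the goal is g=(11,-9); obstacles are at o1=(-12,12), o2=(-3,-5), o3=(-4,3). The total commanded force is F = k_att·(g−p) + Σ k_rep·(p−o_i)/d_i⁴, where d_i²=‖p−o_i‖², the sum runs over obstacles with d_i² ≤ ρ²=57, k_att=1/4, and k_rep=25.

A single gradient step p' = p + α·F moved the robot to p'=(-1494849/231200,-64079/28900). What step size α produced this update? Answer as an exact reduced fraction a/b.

F_att = 1/4·(g−p) = 1/4·(18,-7) = (4.5000,-1.7500)
o1: d²=221 > ρ²=57 → inactive
o2: d²=25 ≤ ρ²=57; F_rep = 25·(-4,3)/25² = (-0.1600,0.1200)
o3: d²=34 ≤ ρ²=57; F_rep = 25·(-3,-5)/34² = (-0.0649,-0.1081)
F = F_att + ΣF_rep = (4.2751,-1.7381)
Δp = p'−p = (0.5344,-0.2173); α = Δx/Fx = (123551/231200) / (123551/28900) = 1/8
check: Δy/Fy = (-6279/28900) / (-12558/7225) = 1/8 ✓

α = 1/8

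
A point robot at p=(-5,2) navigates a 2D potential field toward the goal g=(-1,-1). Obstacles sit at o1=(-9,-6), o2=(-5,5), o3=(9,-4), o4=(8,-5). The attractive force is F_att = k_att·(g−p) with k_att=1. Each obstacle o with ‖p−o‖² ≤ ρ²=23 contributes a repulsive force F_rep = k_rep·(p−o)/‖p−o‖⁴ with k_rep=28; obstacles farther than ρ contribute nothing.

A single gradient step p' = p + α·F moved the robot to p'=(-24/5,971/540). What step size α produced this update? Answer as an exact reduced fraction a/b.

α = 1/20

F_att = 1·(g−p) = 1·(4,-3) = (4.0000,-3.0000)
o1: d²=80 > ρ²=23 → inactive
o2: d²=9 ≤ ρ²=23; F_rep = 28·(0,-3)/9² = (0.0000,-1.0370)
o3: d²=232 > ρ²=23 → inactive
o4: d²=218 > ρ²=23 → inactive
F = F_att + ΣF_rep = (4.0000,-4.0370)
Δp = p'−p = (0.2000,-0.2019); α = Δx/Fx = (1/5) / (4) = 1/20
check: Δy/Fy = (-109/540) / (-109/27) = 1/20 ✓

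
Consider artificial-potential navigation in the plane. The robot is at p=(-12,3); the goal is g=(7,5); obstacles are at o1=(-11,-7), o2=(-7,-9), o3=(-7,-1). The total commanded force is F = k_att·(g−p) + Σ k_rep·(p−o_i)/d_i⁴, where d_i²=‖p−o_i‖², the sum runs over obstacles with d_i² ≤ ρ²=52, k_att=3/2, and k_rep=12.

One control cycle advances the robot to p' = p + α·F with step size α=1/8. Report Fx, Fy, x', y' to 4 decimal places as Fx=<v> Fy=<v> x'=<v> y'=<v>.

F_att = 3/2·(g−p) = 3/2·(19,2) = (28.5000,3.0000)
o1: d²=101 > ρ²=52 → inactive
o2: d²=169 > ρ²=52 → inactive
o3: d²=41 ≤ ρ²=52; F_rep = 12·(-5,4)/41² = (-0.0357,0.0286)
F = F_att + ΣF_rep = (28.4643,3.0286)
p' = p + 1/8·F = (-8.4420,3.3786)

Fx=28.4643 Fy=3.0286 x'=-8.4420 y'=3.3786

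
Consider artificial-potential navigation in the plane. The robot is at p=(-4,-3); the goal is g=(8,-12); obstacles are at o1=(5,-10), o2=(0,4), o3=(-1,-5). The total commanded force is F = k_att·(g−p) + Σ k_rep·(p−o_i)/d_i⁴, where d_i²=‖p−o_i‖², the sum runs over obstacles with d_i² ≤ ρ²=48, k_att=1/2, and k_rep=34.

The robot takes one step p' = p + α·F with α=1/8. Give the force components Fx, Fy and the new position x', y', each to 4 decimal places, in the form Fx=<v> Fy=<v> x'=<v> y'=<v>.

Fx=5.3964 Fy=-4.0976 x'=-3.3254 y'=-3.5122

F_att = 1/2·(g−p) = 1/2·(12,-9) = (6.0000,-4.5000)
o1: d²=130 > ρ²=48 → inactive
o2: d²=65 > ρ²=48 → inactive
o3: d²=13 ≤ ρ²=48; F_rep = 34·(-3,2)/13² = (-0.6036,0.4024)
F = F_att + ΣF_rep = (5.3964,-4.0976)
p' = p + 1/8·F = (-3.3254,-3.5122)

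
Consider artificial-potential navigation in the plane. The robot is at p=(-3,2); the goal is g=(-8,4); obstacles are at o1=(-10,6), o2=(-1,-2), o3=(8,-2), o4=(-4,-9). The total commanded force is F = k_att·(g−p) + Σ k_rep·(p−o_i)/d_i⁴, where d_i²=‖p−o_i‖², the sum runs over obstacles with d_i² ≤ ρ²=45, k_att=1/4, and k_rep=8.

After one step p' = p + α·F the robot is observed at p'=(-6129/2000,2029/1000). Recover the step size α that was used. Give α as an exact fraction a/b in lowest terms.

F_att = 1/4·(g−p) = 1/4·(-5,2) = (-1.2500,0.5000)
o1: d²=65 > ρ²=45 → inactive
o2: d²=20 ≤ ρ²=45; F_rep = 8·(-2,4)/20² = (-0.0400,0.0800)
o3: d²=137 > ρ²=45 → inactive
o4: d²=122 > ρ²=45 → inactive
F = F_att + ΣF_rep = (-1.2900,0.5800)
Δp = p'−p = (-0.0645,0.0290); α = Δx/Fx = (-129/2000) / (-129/100) = 1/20
check: Δy/Fy = (29/1000) / (29/50) = 1/20 ✓

α = 1/20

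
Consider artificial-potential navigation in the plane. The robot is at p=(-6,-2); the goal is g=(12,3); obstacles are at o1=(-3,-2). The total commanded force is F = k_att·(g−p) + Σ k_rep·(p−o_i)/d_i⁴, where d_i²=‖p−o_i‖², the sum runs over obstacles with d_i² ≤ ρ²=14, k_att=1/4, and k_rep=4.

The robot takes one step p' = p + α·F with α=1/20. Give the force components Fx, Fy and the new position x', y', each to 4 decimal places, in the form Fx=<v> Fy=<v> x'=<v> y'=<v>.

F_att = 1/4·(g−p) = 1/4·(18,5) = (4.5000,1.2500)
o1: d²=9 ≤ ρ²=14; F_rep = 4·(-3,0)/9² = (-0.1481,0.0000)
F = F_att + ΣF_rep = (4.3519,1.2500)
p' = p + 1/20·F = (-5.7824,-1.9375)

Fx=4.3519 Fy=1.2500 x'=-5.7824 y'=-1.9375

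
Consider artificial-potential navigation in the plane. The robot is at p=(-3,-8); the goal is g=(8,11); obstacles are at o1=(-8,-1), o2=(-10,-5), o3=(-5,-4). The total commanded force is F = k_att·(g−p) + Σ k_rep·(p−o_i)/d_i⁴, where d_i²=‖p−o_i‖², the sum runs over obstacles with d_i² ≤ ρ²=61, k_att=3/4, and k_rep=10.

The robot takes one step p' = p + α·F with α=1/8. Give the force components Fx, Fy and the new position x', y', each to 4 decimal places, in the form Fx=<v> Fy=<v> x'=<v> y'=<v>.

F_att = 3/4·(g−p) = 3/4·(11,19) = (8.2500,14.2500)
o1: d²=74 > ρ²=61 → inactive
o2: d²=58 ≤ ρ²=61; F_rep = 10·(7,-3)/58² = (0.0208,-0.0089)
o3: d²=20 ≤ ρ²=61; F_rep = 10·(2,-4)/20² = (0.0500,-0.1000)
F = F_att + ΣF_rep = (8.3208,14.1411)
p' = p + 1/8·F = (-1.9599,-6.2324)

Fx=8.3208 Fy=14.1411 x'=-1.9599 y'=-6.2324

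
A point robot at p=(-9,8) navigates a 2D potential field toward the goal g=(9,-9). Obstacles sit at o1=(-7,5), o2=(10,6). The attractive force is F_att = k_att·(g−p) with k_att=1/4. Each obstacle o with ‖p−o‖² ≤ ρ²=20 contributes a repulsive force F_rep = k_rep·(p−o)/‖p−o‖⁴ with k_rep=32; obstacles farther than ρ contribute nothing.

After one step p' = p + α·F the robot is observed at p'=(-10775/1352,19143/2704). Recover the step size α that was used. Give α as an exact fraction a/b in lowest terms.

α = 1/4

F_att = 1/4·(g−p) = 1/4·(18,-17) = (4.5000,-4.2500)
o1: d²=13 ≤ ρ²=20; F_rep = 32·(-2,3)/13² = (-0.3787,0.5680)
o2: d²=365 > ρ²=20 → inactive
F = F_att + ΣF_rep = (4.1213,-3.6820)
Δp = p'−p = (1.0303,-0.9205); α = Δx/Fx = (1393/1352) / (1393/338) = 1/4
check: Δy/Fy = (-2489/2704) / (-2489/676) = 1/4 ✓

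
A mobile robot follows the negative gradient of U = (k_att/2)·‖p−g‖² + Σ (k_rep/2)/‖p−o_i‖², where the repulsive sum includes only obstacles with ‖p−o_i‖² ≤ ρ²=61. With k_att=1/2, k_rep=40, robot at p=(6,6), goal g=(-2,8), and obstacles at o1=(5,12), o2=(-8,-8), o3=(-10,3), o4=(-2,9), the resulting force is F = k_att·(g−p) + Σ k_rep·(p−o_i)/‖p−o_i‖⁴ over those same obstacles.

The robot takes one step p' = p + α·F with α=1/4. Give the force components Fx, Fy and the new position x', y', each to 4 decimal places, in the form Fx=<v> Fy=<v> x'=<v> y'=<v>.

F_att = 1/2·(g−p) = 1/2·(-8,2) = (-4.0000,1.0000)
o1: d²=37 ≤ ρ²=61; F_rep = 40·(1,-6)/37² = (0.0292,-0.1753)
o2: d²=392 > ρ²=61 → inactive
o3: d²=265 > ρ²=61 → inactive
o4: d²=73 > ρ²=61 → inactive
F = F_att + ΣF_rep = (-3.9708,0.8247)
p' = p + 1/4·F = (5.0073,6.2062)

Fx=-3.9708 Fy=0.8247 x'=5.0073 y'=6.2062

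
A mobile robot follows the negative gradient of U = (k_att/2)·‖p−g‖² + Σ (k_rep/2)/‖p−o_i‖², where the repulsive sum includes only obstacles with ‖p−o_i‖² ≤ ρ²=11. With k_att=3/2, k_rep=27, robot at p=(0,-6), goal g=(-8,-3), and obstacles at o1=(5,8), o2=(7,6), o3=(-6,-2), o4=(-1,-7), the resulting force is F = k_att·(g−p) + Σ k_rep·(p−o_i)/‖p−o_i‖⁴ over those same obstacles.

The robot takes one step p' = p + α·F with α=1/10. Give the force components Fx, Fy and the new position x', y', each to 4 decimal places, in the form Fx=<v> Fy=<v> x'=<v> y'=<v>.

F_att = 3/2·(g−p) = 3/2·(-8,3) = (-12.0000,4.5000)
o1: d²=221 > ρ²=11 → inactive
o2: d²=193 > ρ²=11 → inactive
o3: d²=52 > ρ²=11 → inactive
o4: d²=2 ≤ ρ²=11; F_rep = 27·(1,1)/2² = (6.7500,6.7500)
F = F_att + ΣF_rep = (-5.2500,11.2500)
p' = p + 1/10·F = (-0.5250,-4.8750)

Fx=-5.2500 Fy=11.2500 x'=-0.5250 y'=-4.8750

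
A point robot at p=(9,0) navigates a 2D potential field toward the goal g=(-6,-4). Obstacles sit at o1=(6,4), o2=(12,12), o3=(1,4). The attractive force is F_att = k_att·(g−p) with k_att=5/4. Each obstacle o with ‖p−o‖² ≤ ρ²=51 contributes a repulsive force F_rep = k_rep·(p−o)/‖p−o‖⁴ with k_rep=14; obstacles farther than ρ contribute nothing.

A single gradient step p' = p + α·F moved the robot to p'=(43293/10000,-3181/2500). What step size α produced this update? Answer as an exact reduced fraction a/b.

α = 1/4

F_att = 5/4·(g−p) = 5/4·(-15,-4) = (-18.7500,-5.0000)
o1: d²=25 ≤ ρ²=51; F_rep = 14·(3,-4)/25² = (0.0672,-0.0896)
o2: d²=153 > ρ²=51 → inactive
o3: d²=80 > ρ²=51 → inactive
F = F_att + ΣF_rep = (-18.6828,-5.0896)
Δp = p'−p = (-4.6707,-1.2724); α = Δx/Fx = (-46707/10000) / (-46707/2500) = 1/4
check: Δy/Fy = (-3181/2500) / (-3181/625) = 1/4 ✓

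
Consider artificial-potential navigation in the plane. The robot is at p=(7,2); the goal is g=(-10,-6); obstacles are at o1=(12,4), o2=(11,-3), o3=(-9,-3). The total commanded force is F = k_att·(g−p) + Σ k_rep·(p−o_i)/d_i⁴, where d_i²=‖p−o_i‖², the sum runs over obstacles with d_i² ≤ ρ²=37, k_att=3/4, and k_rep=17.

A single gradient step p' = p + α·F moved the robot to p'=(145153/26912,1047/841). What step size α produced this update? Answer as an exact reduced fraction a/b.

F_att = 3/4·(g−p) = 3/4·(-17,-8) = (-12.7500,-6.0000)
o1: d²=29 ≤ ρ²=37; F_rep = 17·(-5,-2)/29² = (-0.1011,-0.0404)
o2: d²=41 > ρ²=37 → inactive
o3: d²=281 > ρ²=37 → inactive
F = F_att + ΣF_rep = (-12.8511,-6.0404)
Δp = p'−p = (-1.6064,-0.7551); α = Δx/Fx = (-43231/26912) / (-43231/3364) = 1/8
check: Δy/Fy = (-635/841) / (-5080/841) = 1/8 ✓

α = 1/8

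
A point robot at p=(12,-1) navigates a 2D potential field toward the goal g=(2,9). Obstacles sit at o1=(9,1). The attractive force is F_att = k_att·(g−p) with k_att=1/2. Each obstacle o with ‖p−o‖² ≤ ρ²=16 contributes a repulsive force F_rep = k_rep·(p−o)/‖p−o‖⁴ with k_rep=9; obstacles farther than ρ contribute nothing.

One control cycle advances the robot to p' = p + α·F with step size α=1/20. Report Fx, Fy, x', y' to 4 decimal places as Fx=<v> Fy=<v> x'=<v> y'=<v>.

Fx=-4.8402 Fy=4.8935 x'=11.7580 y'=-0.7553

F_att = 1/2·(g−p) = 1/2·(-10,10) = (-5.0000,5.0000)
o1: d²=13 ≤ ρ²=16; F_rep = 9·(3,-2)/13² = (0.1598,-0.1065)
F = F_att + ΣF_rep = (-4.8402,4.8935)
p' = p + 1/20·F = (11.7580,-0.7553)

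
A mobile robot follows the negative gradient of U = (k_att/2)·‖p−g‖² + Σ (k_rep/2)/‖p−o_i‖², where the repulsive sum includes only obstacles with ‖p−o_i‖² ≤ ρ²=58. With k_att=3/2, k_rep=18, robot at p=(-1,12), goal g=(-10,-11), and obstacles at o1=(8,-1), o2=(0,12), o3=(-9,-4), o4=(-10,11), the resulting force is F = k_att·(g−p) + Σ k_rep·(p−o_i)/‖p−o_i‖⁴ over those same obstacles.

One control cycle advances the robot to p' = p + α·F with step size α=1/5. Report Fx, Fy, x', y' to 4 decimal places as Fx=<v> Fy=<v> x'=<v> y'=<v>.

Fx=-31.5000 Fy=-34.5000 x'=-7.3000 y'=5.1000

F_att = 3/2·(g−p) = 3/2·(-9,-23) = (-13.5000,-34.5000)
o1: d²=250 > ρ²=58 → inactive
o2: d²=1 ≤ ρ²=58; F_rep = 18·(-1,0)/1² = (-18.0000,0.0000)
o3: d²=320 > ρ²=58 → inactive
o4: d²=82 > ρ²=58 → inactive
F = F_att + ΣF_rep = (-31.5000,-34.5000)
p' = p + 1/5·F = (-7.3000,5.1000)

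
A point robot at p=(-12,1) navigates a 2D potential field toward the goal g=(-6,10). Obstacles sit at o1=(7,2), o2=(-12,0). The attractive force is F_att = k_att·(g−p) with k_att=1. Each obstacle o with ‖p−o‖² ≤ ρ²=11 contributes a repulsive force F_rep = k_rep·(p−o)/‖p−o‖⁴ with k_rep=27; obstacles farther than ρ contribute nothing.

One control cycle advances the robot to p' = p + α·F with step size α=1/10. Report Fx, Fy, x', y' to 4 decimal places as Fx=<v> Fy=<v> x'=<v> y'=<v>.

Fx=6.0000 Fy=36.0000 x'=-11.4000 y'=4.6000

F_att = 1·(g−p) = 1·(6,9) = (6.0000,9.0000)
o1: d²=362 > ρ²=11 → inactive
o2: d²=1 ≤ ρ²=11; F_rep = 27·(0,1)/1² = (0.0000,27.0000)
F = F_att + ΣF_rep = (6.0000,36.0000)
p' = p + 1/10·F = (-11.4000,4.6000)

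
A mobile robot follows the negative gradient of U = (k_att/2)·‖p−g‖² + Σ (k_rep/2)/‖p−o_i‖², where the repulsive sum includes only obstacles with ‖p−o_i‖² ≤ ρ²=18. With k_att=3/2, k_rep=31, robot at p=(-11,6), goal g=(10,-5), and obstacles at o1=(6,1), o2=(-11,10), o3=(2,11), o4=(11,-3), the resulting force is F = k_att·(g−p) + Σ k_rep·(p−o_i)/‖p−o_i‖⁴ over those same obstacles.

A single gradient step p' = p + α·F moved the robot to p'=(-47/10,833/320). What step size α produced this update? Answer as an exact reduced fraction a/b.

F_att = 3/2·(g−p) = 3/2·(21,-11) = (31.5000,-16.5000)
o1: d²=314 > ρ²=18 → inactive
o2: d²=16 ≤ ρ²=18; F_rep = 31·(0,-4)/16² = (0.0000,-0.4844)
o3: d²=194 > ρ²=18 → inactive
o4: d²=565 > ρ²=18 → inactive
F = F_att + ΣF_rep = (31.5000,-16.9844)
Δp = p'−p = (6.3000,-3.3969); α = Δx/Fx = (63/10) / (63/2) = 1/5
check: Δy/Fy = (-1087/320) / (-1087/64) = 1/5 ✓

α = 1/5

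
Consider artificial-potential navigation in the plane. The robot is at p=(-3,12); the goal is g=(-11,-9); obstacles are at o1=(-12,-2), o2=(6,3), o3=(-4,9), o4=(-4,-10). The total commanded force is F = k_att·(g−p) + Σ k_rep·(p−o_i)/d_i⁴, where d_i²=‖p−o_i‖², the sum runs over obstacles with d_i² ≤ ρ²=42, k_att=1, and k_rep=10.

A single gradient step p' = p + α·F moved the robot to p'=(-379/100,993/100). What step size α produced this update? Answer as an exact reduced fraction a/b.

F_att = 1·(g−p) = 1·(-8,-21) = (-8.0000,-21.0000)
o1: d²=277 > ρ²=42 → inactive
o2: d²=162 > ρ²=42 → inactive
o3: d²=10 ≤ ρ²=42; F_rep = 10·(1,3)/10² = (0.1000,0.3000)
o4: d²=485 > ρ²=42 → inactive
F = F_att + ΣF_rep = (-7.9000,-20.7000)
Δp = p'−p = (-0.7900,-2.0700); α = Δx/Fx = (-79/100) / (-79/10) = 1/10
check: Δy/Fy = (-207/100) / (-207/10) = 1/10 ✓

α = 1/10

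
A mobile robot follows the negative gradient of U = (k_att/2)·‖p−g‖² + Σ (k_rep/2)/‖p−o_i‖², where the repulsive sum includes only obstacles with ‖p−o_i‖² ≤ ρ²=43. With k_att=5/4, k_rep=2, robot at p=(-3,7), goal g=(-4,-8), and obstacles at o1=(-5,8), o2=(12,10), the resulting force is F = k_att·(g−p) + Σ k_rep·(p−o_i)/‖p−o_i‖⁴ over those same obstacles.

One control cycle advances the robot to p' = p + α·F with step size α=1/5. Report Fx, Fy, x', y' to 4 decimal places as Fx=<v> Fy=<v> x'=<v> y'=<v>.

F_att = 5/4·(g−p) = 5/4·(-1,-15) = (-1.2500,-18.7500)
o1: d²=5 ≤ ρ²=43; F_rep = 2·(2,-1)/5² = (0.1600,-0.0800)
o2: d²=234 > ρ²=43 → inactive
F = F_att + ΣF_rep = (-1.0900,-18.8300)
p' = p + 1/5·F = (-3.2180,3.2340)

Fx=-1.0900 Fy=-18.8300 x'=-3.2180 y'=3.2340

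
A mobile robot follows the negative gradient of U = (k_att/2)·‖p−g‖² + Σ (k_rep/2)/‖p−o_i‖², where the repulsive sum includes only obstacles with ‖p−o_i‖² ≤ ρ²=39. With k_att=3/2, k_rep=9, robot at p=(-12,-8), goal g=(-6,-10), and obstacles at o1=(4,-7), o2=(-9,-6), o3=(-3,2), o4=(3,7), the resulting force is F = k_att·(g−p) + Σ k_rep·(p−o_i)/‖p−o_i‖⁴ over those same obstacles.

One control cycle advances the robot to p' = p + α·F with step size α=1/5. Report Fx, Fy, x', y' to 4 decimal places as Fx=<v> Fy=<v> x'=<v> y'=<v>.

F_att = 3/2·(g−p) = 3/2·(6,-2) = (9.0000,-3.0000)
o1: d²=257 > ρ²=39 → inactive
o2: d²=13 ≤ ρ²=39; F_rep = 9·(-3,-2)/13² = (-0.1598,-0.1065)
o3: d²=181 > ρ²=39 → inactive
o4: d²=450 > ρ²=39 → inactive
F = F_att + ΣF_rep = (8.8402,-3.1065)
p' = p + 1/5·F = (-10.2320,-8.6213)

Fx=8.8402 Fy=-3.1065 x'=-10.2320 y'=-8.6213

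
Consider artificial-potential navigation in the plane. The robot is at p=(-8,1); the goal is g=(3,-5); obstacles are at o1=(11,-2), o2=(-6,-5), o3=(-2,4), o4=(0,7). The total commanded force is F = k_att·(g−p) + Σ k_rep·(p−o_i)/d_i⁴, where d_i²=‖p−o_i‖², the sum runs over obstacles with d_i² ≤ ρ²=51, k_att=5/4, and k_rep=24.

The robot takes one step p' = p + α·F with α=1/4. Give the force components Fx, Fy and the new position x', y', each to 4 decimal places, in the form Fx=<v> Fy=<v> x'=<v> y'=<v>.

Fx=13.6489 Fy=-7.4456 x'=-4.5878 y'=-0.8614

F_att = 5/4·(g−p) = 5/4·(11,-6) = (13.7500,-7.5000)
o1: d²=370 > ρ²=51 → inactive
o2: d²=40 ≤ ρ²=51; F_rep = 24·(-2,6)/40² = (-0.0300,0.0900)
o3: d²=45 ≤ ρ²=51; F_rep = 24·(-6,-3)/45² = (-0.0711,-0.0356)
o4: d²=100 > ρ²=51 → inactive
F = F_att + ΣF_rep = (13.6489,-7.4456)
p' = p + 1/4·F = (-4.5878,-0.8614)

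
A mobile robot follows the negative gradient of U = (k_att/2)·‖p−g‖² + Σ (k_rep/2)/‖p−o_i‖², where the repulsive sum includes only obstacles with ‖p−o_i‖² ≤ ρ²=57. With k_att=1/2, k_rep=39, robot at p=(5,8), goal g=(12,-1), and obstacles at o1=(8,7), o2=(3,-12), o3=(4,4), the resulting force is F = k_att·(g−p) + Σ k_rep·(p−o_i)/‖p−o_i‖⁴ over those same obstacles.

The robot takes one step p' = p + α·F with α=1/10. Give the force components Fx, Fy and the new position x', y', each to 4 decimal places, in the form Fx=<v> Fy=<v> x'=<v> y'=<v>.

Fx=2.4649 Fy=-3.5702 x'=5.2465 y'=7.6430

F_att = 1/2·(g−p) = 1/2·(7,-9) = (3.5000,-4.5000)
o1: d²=10 ≤ ρ²=57; F_rep = 39·(-3,1)/10² = (-1.1700,0.3900)
o2: d²=404 > ρ²=57 → inactive
o3: d²=17 ≤ ρ²=57; F_rep = 39·(1,4)/17² = (0.1349,0.5398)
F = F_att + ΣF_rep = (2.4649,-3.5702)
p' = p + 1/10·F = (5.2465,7.6430)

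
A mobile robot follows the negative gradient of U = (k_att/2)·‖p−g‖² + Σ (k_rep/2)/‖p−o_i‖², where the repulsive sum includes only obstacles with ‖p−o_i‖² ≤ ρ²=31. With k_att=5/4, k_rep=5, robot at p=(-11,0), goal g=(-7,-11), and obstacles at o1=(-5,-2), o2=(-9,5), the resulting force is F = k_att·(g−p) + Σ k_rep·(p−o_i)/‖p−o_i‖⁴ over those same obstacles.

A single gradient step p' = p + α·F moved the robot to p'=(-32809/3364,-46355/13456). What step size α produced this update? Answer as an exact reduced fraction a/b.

α = 1/4

F_att = 5/4·(g−p) = 5/4·(4,-11) = (5.0000,-13.7500)
o1: d²=40 > ρ²=31 → inactive
o2: d²=29 ≤ ρ²=31; F_rep = 5·(-2,-5)/29² = (-0.0119,-0.0297)
F = F_att + ΣF_rep = (4.9881,-13.7797)
Δp = p'−p = (1.2470,-3.4449); α = Δx/Fx = (4195/3364) / (4195/841) = 1/4
check: Δy/Fy = (-46355/13456) / (-46355/3364) = 1/4 ✓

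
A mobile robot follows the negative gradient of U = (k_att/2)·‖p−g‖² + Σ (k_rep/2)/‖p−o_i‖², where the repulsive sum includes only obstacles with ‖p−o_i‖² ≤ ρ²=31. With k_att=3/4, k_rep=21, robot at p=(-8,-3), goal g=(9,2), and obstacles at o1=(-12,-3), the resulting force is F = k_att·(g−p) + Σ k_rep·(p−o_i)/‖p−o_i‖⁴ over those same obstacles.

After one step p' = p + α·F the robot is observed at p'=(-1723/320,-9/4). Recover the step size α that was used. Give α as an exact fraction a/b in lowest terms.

F_att = 3/4·(g−p) = 3/4·(17,5) = (12.7500,3.7500)
o1: d²=16 ≤ ρ²=31; F_rep = 21·(4,0)/16² = (0.3281,0.0000)
F = F_att + ΣF_rep = (13.0781,3.7500)
Δp = p'−p = (2.6156,0.7500); α = Δx/Fx = (837/320) / (837/64) = 1/5
check: Δy/Fy = (3/4) / (15/4) = 1/5 ✓

α = 1/5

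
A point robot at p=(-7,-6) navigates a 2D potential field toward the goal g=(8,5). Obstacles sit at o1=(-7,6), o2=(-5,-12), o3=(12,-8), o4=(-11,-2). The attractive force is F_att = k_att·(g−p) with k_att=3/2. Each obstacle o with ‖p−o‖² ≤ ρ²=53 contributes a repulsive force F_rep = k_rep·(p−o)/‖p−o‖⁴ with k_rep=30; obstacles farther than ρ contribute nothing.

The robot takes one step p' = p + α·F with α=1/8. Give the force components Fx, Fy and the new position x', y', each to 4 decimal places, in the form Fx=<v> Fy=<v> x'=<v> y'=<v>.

F_att = 3/2·(g−p) = 3/2·(15,11) = (22.5000,16.5000)
o1: d²=144 > ρ²=53 → inactive
o2: d²=40 ≤ ρ²=53; F_rep = 30·(-2,6)/40² = (-0.0375,0.1125)
o3: d²=365 > ρ²=53 → inactive
o4: d²=32 ≤ ρ²=53; F_rep = 30·(4,-4)/32² = (0.1172,-0.1172)
F = F_att + ΣF_rep = (22.5797,16.4953)
p' = p + 1/8·F = (-4.1775,-3.9381)

Fx=22.5797 Fy=16.4953 x'=-4.1775 y'=-3.9381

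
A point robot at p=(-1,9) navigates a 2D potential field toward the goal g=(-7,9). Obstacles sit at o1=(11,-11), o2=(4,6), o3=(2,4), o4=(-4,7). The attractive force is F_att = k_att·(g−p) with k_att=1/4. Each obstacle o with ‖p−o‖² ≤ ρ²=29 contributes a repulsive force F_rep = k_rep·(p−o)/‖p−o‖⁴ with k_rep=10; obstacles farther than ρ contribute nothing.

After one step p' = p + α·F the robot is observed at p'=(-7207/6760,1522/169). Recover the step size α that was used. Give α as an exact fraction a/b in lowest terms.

α = 1/20

F_att = 1/4·(g−p) = 1/4·(-6,0) = (-1.5000,0.0000)
o1: d²=544 > ρ²=29 → inactive
o2: d²=34 > ρ²=29 → inactive
o3: d²=34 > ρ²=29 → inactive
o4: d²=13 ≤ ρ²=29; F_rep = 10·(3,2)/13² = (0.1775,0.1183)
F = F_att + ΣF_rep = (-1.3225,0.1183)
Δp = p'−p = (-0.0661,0.0059); α = Δx/Fx = (-447/6760) / (-447/338) = 1/20
check: Δy/Fy = (1/169) / (20/169) = 1/20 ✓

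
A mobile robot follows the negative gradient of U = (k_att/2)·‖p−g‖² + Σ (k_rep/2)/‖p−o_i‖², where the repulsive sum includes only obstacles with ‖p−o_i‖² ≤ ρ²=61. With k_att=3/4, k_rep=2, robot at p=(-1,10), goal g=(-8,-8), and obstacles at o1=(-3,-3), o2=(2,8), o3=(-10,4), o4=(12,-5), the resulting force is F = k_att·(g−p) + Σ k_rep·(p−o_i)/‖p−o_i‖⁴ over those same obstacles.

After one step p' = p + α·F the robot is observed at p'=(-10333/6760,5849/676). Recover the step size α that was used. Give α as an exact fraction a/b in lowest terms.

α = 1/10

F_att = 3/4·(g−p) = 3/4·(-7,-18) = (-5.2500,-13.5000)
o1: d²=173 > ρ²=61 → inactive
o2: d²=13 ≤ ρ²=61; F_rep = 2·(-3,2)/13² = (-0.0355,0.0237)
o3: d²=117 > ρ²=61 → inactive
o4: d²=394 > ρ²=61 → inactive
F = F_att + ΣF_rep = (-5.2855,-13.4763)
Δp = p'−p = (-0.5286,-1.3476); α = Δx/Fx = (-3573/6760) / (-3573/676) = 1/10
check: Δy/Fy = (-911/676) / (-4555/338) = 1/10 ✓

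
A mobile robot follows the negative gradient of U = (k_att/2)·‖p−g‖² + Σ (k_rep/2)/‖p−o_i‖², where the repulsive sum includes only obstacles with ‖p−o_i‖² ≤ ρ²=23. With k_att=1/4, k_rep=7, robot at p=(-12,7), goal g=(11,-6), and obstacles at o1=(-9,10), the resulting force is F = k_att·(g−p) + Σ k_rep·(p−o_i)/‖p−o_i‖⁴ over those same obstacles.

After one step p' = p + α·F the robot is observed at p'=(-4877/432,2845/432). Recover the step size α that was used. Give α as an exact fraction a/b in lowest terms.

F_att = 1/4·(g−p) = 1/4·(23,-13) = (5.7500,-3.2500)
o1: d²=18 ≤ ρ²=23; F_rep = 7·(-3,-3)/18² = (-0.0648,-0.0648)
F = F_att + ΣF_rep = (5.6852,-3.3148)
Δp = p'−p = (0.7106,-0.4144); α = Δx/Fx = (307/432) / (307/54) = 1/8
check: Δy/Fy = (-179/432) / (-179/54) = 1/8 ✓

α = 1/8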